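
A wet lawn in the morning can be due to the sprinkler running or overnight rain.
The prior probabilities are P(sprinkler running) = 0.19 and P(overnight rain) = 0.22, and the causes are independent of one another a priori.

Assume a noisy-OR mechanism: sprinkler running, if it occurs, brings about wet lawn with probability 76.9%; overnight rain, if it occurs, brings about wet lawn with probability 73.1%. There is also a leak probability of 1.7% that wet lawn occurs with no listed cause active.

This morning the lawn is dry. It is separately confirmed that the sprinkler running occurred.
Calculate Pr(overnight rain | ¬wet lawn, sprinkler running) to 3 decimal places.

Pr(overnight rain | ¬wet lawn, sprinkler running) ≈ 0.071

Under noisy-OR, P(wet lawn | causes) = 1 − (1−0.017)·∏(1−qᵢ) over the active causes.
Sum P(¬wet lawn|·) weighted by the priors over both values of overnight rain:
  P(¬wet lawn | sprinkler running) = 0.227073×0.78 + 0.061083×0.22
        = 0.177117 + 0.013438 = 0.190555
Configurations with overnight rain contribute 0.013438, so
  P(overnight rain | ¬wet lawn, sprinkler running) = 0.013438 / 0.190555 ≈ 0.071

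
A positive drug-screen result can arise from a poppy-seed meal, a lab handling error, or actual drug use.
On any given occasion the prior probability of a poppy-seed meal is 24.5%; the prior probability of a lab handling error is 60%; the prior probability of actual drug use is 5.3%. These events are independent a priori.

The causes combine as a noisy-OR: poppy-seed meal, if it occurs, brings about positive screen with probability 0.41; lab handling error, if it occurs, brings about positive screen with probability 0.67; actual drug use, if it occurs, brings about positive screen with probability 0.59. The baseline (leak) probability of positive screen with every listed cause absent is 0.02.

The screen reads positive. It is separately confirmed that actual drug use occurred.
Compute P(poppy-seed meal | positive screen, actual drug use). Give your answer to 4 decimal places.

P(poppy-seed meal | positive screen, actual drug use) ≈ 0.2682

Under noisy-OR, P(positive screen | causes) = 1 − (1−0.02)·∏(1−qᵢ) over the active causes.
Enumerate the 4 (poppy-seed meal, lab handling error) configurations and weight by the priors:
  P(positive screen | actual drug use) = 0.5982*0.755*0.4 + 0.867406*0.755*0.6 + 0.762938*0.245*0.4 + 0.92177*0.245*0.6
        = 0.180656 + 0.392935 + 0.074768 + 0.135500 = 0.783859
Configurations with poppy-seed meal contribute 0.210268, so
  P(poppy-seed meal | positive screen, actual drug use) = 0.210268 / 0.783859 ≈ 0.2682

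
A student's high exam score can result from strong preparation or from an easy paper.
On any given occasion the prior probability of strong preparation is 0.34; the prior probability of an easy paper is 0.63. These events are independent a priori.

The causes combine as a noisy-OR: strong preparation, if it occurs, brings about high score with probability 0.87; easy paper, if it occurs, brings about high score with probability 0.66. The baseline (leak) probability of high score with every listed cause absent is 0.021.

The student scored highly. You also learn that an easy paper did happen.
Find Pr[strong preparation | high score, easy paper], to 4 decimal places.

Under noisy-OR, P(high score | causes) = 1 − (1−0.021)·∏(1−qᵢ) over the active causes.
Numerator (weight on configurations with strong preparation): 0.956728*0.34 = 0.325288
Normalizer over all consistent configurations: 0.66714*0.66 + 0.956728*0.34 = 0.765600
Posterior = 0.325288 / 0.765600 ≈ 0.4249

Pr[strong preparation | high score, easy paper] ≈ 0.4249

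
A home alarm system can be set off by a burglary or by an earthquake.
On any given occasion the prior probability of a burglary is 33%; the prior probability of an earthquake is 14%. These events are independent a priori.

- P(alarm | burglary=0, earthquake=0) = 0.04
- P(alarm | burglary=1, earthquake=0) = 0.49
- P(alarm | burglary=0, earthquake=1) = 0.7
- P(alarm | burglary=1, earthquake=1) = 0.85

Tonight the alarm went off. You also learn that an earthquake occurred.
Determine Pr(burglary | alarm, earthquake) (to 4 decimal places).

Weight on burglary=true, given the evidence: 0.85·0.33 = 0.280500
Normalizer over all consistent configurations: 0.7·0.67 + 0.85·0.33 = 0.749500
Posterior = 0.280500 / 0.749500 ≈ 0.3742

Pr(burglary | alarm, earthquake) ≈ 0.3742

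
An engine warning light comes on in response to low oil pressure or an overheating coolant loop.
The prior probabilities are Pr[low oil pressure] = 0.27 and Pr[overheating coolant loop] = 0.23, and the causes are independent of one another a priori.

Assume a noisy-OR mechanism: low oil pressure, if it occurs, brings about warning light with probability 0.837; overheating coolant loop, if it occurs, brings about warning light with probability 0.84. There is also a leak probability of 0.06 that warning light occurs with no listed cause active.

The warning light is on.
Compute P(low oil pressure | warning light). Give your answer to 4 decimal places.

Under noisy-OR, P(warning light | causes) = 1 − (1−0.06)·∏(1−qᵢ) over the active causes.
P(warning light) = 0.06×0.73×0.77 + 0.8496×0.73×0.23 + 0.84678×0.27×0.77 + 0.975485×0.27×0.23 = 0.033726 + 0.142648 + 0.176046 + 0.060578 = 0.412998
The low oil pressure-present share is 0.176046 + 0.060578 = 0.236624.
So P(low oil pressure | warning light) = 0.236624/0.412998 ≈ 0.5729.

P(low oil pressure | warning light) ≈ 0.5729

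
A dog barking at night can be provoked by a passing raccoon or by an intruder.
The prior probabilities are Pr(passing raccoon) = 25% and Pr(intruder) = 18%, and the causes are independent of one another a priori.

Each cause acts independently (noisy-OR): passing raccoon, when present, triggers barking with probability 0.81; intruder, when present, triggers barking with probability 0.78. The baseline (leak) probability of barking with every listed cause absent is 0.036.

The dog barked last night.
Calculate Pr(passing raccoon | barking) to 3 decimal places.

Pr(passing raccoon | barking) ≈ 0.621

Under noisy-OR, P(barking | causes) = 1 − (1−0.036)·∏(1−qᵢ) over the active causes.
Numerator (weight on configurations with passing raccoon): 0.167452 + 0.043187 = 0.210639
Denominator P(barking): 0.036*0.75*0.82 + 0.78792*0.75*0.18 + 0.81684*0.25*0.82 + 0.959705*0.25*0.18 = 0.339148
P(passing raccoon | barking) = 0.210639/0.339148 ≈ 0.621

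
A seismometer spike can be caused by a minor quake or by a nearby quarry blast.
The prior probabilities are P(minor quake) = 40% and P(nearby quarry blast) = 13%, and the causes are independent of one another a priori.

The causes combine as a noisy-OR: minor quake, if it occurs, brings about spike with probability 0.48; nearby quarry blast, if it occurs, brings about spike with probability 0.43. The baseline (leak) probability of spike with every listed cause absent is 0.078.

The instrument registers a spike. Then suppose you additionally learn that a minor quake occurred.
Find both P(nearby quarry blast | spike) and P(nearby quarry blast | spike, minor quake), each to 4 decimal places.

Under noisy-OR, P(spike | causes) = 1 − (1−0.078)·∏(1−qᵢ) over the active causes.
Numerator (weight on configurations with nearby quarry blast): 0.037008 + 0.037789 = 0.074797
The normalizing constant is 0.078·0.6·0.87 + 0.47446·0.6·0.13 + 0.52056·0.4·0.87 + 0.726719·0.4·0.13 = 0.296668
P(nearby quarry blast | spike) = 0.074797/0.296668 ≈ 0.2521

Now condition on the additional information:
P(spike | minor quake) = 0.52056·0.87 + 0.726719·0.13 = 0.452887 + 0.094473 = 0.547360
The nearby quarry blast-present share is 0.726719·0.13 = 0.094473.
Hence the posterior is 0.094473/0.547360 ≈ 0.1726.
This is intercausal reasoning (explaining away): once minor quake accounts for the spike, nearby quarry blast becomes less likely.

P(nearby quarry blast | spike) ≈ 0.2521; P(nearby quarry blast | spike, minor quake) ≈ 0.1726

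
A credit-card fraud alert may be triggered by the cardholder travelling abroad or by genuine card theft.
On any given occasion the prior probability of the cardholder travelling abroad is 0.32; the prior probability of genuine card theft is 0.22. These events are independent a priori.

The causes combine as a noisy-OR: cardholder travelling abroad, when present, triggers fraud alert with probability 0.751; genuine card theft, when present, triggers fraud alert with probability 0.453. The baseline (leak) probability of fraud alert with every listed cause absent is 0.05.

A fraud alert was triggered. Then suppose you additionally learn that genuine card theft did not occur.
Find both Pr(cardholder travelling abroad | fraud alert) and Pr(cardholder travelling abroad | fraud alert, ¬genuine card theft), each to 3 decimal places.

Under noisy-OR, P(fraud alert | causes) = 1 − (1−0.05)·∏(1−qᵢ) over the active causes.
Numerator (weight on configurations with cardholder travelling abroad): 0.190557 + 0.061291 = 0.251848
Normalizer over all consistent configurations: 0.05*0.68*0.78 + 0.48035*0.68*0.22 + 0.76345*0.32*0.78 + 0.870607*0.32*0.22 = 0.350228
P(cardholder travelling abroad | fraud alert) = 0.251848/0.350228 ≈ 0.719

With the extra evidence:
For the numerator, keep only cardholder travelling abroad=true terms: 0.76345×0.32 = 0.244304
The normalizing constant is 0.05×0.68 + 0.76345×0.32 = 0.278304
P(cardholder travelling abroad | fraud alert, ¬genuine card theft) = 0.244304/0.278304 ≈ 0.878
With genuine card theft excluded, cardholder travelling abroad must carry more of the explanatory weight for the fraud alert.

Pr(cardholder travelling abroad | fraud alert) ≈ 0.719; Pr(cardholder travelling abroad | fraud alert, ¬genuine card theft) ≈ 0.878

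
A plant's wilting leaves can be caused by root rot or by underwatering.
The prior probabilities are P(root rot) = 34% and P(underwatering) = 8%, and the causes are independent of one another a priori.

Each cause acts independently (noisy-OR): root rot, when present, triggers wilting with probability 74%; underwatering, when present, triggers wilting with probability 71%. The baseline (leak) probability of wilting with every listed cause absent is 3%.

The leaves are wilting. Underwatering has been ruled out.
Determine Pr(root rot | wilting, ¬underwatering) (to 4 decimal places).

Pr(root rot | wilting, ¬underwatering) ≈ 0.9278

Under noisy-OR, P(wilting | causes) = 1 − (1−0.03)·∏(1−qᵢ) over the active causes.
Numerator (weight on configurations with root rot): 0.7478×0.34 = 0.254252
Denominator P(wilting | ¬underwatering): 0.03×0.66 + 0.7478×0.34 = 0.274052
Posterior = 0.254252 / 0.274052 ≈ 0.9278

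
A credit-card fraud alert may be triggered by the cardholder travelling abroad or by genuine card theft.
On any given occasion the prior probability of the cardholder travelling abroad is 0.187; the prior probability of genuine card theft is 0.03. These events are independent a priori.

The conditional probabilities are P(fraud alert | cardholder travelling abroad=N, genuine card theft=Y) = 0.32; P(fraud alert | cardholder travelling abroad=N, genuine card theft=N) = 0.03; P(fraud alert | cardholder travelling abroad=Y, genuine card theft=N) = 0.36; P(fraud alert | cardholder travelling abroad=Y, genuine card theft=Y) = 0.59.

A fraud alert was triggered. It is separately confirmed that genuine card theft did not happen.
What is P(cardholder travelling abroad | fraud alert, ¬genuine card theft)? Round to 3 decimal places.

Sum P(fraud alert|·) weighted by the priors over both values of cardholder travelling abroad:
  P(fraud alert | ¬genuine card theft) = 0.03·0.813 + 0.36·0.187
        = 0.024390 + 0.067320 = 0.091710
Keeping only the cardholder travelling abroad-present terms gives 0.067320, so
  P(cardholder travelling abroad | fraud alert, ¬genuine card theft) = 0.067320 / 0.091710 ≈ 0.734

P(cardholder travelling abroad | fraud alert, ¬genuine card theft) ≈ 0.734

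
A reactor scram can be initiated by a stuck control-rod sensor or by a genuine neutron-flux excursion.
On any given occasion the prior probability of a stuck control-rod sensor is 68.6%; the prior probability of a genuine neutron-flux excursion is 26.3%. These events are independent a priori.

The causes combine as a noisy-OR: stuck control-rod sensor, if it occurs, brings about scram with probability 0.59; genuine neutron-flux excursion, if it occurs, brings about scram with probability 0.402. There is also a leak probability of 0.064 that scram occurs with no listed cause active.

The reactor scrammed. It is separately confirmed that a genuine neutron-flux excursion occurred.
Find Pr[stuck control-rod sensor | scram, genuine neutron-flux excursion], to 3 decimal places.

Under noisy-OR, P(scram | causes) = 1 − (1−0.064)·∏(1−qᵢ) over the active causes.
P(scram | genuine neutron-flux excursion) = 0.440272*0.314 + 0.770512*0.686 = 0.138245 + 0.528571 = 0.666816
Restricting to configurations with stuck control-rod sensor present: 0.770512*0.686 = 0.528571.
P(stuck control-rod sensor | scram, genuine neutron-flux excursion) = 0.528571 / 0.666816 ≈ 0.793

Pr[stuck control-rod sensor | scram, genuine neutron-flux excursion] ≈ 0.793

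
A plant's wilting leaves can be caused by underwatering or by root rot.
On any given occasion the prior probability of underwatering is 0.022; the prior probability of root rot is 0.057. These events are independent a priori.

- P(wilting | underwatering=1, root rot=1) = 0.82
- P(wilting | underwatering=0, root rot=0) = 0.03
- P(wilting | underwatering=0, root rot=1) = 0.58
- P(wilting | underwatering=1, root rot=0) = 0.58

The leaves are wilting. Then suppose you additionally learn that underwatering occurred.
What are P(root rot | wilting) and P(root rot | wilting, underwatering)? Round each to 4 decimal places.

P(root rot | wilting) ≈ 0.4566; P(root rot | wilting, underwatering) ≈ 0.0787

For the numerator, keep only root rot=true terms: 0.032333 + 0.001028 = 0.033361
The normalizing constant is 0.03*0.978*0.943 + 0.58*0.978*0.057 + 0.58*0.022*0.943 + 0.82*0.022*0.057 = 0.073062
P(root rot | wilting) = 0.033361/0.073062 ≈ 0.4566

Now also conditioning on underwatering=true:
Weight on root rot=true, given the evidence: 0.82×0.057 = 0.046740
The normalizing constant is 0.58×0.943 + 0.82×0.057 = 0.593680
P(root rot | wilting, underwatering) = 0.046740/0.593680 ≈ 0.0787
This is intercausal reasoning (explaining away): once underwatering accounts for the wilting, root rot becomes less likely.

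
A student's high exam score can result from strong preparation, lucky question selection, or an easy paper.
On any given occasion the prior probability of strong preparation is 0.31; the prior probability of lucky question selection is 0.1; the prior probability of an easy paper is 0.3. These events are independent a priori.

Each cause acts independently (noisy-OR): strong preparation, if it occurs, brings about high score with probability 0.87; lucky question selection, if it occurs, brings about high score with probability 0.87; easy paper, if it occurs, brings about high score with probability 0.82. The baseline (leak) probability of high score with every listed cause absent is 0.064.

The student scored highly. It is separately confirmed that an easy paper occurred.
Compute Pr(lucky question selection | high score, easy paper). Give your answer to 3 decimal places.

Under noisy-OR, P(high score | causes) = 1 − (1−0.064)·∏(1−qᵢ) over the active causes.
By total probability over the 4 (strong preparation, lucky question selection) configurations:
  P(high score | easy paper) = 0.83152·0.69·0.9 + 0.978098·0.69·0.1 + 0.978098·0.31·0.9 + 0.997153·0.31·0.1
        = 0.516374 + 0.067489 + 0.272889 + 0.030912 = 0.887664
Configurations with lucky question selection contribute 0.098401, so
  P(lucky question selection | high score, easy paper) = 0.098401 / 0.887664 ≈ 0.111

Pr(lucky question selection | high score, easy paper) ≈ 0.111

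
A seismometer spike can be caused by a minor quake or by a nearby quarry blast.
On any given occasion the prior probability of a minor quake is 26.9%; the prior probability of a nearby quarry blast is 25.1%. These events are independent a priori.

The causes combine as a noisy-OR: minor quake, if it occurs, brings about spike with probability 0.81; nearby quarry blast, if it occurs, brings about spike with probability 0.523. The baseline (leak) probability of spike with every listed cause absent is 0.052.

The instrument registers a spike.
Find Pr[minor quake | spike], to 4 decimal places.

Pr[minor quake | spike] ≈ 0.6376

Under noisy-OR, P(spike | causes) = 1 − (1−0.052)·∏(1−qᵢ) over the active causes.
P(spike) = 0.052·0.731·0.749 + 0.547804·0.731·0.251 + 0.81988·0.269·0.749 + 0.914083·0.269·0.251 = 0.028471 + 0.100512 + 0.165190 + 0.061718 = 0.355891
The minor quake-present share is 0.165190 + 0.061718 = 0.226908.
Hence the posterior is 0.226908/0.355891 ≈ 0.6376.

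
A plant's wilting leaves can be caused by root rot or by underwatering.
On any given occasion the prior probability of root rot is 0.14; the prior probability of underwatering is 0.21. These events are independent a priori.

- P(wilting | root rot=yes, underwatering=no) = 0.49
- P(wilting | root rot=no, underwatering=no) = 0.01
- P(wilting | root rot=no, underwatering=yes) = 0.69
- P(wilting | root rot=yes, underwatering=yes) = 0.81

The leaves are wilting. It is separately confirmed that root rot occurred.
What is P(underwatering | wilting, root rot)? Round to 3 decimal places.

P(underwatering | wilting, root rot) ≈ 0.305

P(wilting | root rot) = 0.49·0.79 + 0.81·0.21 = 0.387100 + 0.170100 = 0.557200
The underwatering-present share is 0.81·0.21 = 0.170100.
Hence the posterior is 0.170100/0.557200 ≈ 0.305.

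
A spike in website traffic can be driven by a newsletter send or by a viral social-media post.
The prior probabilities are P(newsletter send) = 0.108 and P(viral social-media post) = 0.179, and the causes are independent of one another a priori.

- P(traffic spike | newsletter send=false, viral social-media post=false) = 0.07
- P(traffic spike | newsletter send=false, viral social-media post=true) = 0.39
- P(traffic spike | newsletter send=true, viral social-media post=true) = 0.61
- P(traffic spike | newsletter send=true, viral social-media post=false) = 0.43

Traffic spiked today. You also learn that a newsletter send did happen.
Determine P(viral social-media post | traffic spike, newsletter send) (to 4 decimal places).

Numerator (weight on configurations with viral social-media post): 0.61·0.179 = 0.109190
Denominator P(traffic spike | newsletter send): 0.43·0.821 + 0.61·0.179 = 0.462220
P(viral social-media post | traffic spike, newsletter send) = 0.109190/0.462220 ≈ 0.2362

P(viral social-media post | traffic spike, newsletter send) ≈ 0.2362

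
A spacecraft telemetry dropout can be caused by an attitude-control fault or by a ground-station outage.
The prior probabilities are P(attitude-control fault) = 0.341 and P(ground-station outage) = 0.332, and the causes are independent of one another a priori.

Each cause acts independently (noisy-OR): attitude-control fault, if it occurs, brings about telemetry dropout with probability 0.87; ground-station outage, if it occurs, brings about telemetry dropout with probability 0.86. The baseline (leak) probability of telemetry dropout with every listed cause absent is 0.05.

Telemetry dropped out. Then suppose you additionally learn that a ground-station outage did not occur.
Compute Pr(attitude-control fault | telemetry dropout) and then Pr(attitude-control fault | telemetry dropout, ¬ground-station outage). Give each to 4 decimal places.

Under noisy-OR, P(telemetry dropout | causes) = 1 − (1−0.05)·∏(1−qᵢ) over the active causes.
P(telemetry dropout) = 0.05*0.659*0.668 + 0.867*0.659*0.332 + 0.8765*0.341*0.668 + 0.98271*0.341*0.332 = 0.022011 + 0.189689 + 0.199656 + 0.111255 = 0.522611
Of this, 0.310911 comes from 0.199656 + 0.111255 (the attitude-control fault=true cases).
So P(attitude-control fault | telemetry dropout) = 0.310911/0.522611 ≈ 0.5949.

Now also conditioning on ground-station outage≠true:
Sum P(telemetry dropout|·) weighted by the priors over both values of attitude-control fault:
  P(telemetry dropout | ¬ground-station outage) = 0.05*0.659 + 0.8765*0.341
        = 0.032950 + 0.298886 = 0.331836
Keeping only the attitude-control fault-present terms gives 0.298886, so
  P(attitude-control fault | telemetry dropout, ¬ground-station outage) = 0.298886 / 0.331836 ≈ 0.9007

Pr(attitude-control fault | telemetry dropout) ≈ 0.5949; Pr(attitude-control fault | telemetry dropout, ¬ground-station outage) ≈ 0.9007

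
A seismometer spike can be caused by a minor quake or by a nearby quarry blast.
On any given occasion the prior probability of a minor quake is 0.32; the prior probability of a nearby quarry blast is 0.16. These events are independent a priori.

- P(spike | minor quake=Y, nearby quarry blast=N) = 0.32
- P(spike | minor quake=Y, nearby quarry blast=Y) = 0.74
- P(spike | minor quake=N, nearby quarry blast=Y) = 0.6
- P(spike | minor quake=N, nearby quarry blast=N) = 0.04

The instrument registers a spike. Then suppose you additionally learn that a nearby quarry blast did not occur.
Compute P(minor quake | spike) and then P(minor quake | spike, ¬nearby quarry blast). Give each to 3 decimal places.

Sum P(spike|·) weighted by the priors over the 4 (minor quake, nearby quarry blast) configurations:
  P(spike) = 0.04×0.68×0.84 + 0.6×0.68×0.16 + 0.32×0.32×0.84 + 0.74×0.32×0.16
        = 0.022848 + 0.065280 + 0.086016 + 0.037888 = 0.212032
The terms with minor quake present sum to 0.123904, so
  P(minor quake | spike) = 0.123904 / 0.212032 ≈ 0.584

With the extra evidence:
Sum P(spike|·) weighted by the priors over both values of minor quake:
  P(spike | ¬nearby quarry blast) = 0.04*0.68 + 0.32*0.32
        = 0.027200 + 0.102400 = 0.129600
Configurations with minor quake contribute 0.102400, so
  P(minor quake | spike, ¬nearby quarry blast) = 0.102400 / 0.129600 ≈ 0.790
With nearby quarry blast excluded, minor quake must carry more of the explanatory weight for the spike.

P(minor quake | spike) ≈ 0.584; P(minor quake | spike, ¬nearby quarry blast) ≈ 0.790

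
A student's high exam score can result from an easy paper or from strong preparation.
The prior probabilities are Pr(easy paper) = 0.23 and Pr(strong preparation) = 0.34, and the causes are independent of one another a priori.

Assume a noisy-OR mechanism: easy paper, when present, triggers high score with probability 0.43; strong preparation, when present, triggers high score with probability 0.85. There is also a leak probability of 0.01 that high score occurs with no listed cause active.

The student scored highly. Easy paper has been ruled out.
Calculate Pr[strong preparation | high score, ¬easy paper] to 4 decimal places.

Under noisy-OR, P(high score | causes) = 1 − (1−0.01)·∏(1−qᵢ) over the active causes.
P(high score | ¬easy paper) = 0.01·0.66 + 0.8515·0.34 = 0.006600 + 0.289510 = 0.296110
The strong preparation-present share is 0.8515·0.34 = 0.289510.
So P(strong preparation | high score, ¬easy paper) = 0.289510/0.296110 ≈ 0.9777.

Pr[strong preparation | high score, ¬easy paper] ≈ 0.9777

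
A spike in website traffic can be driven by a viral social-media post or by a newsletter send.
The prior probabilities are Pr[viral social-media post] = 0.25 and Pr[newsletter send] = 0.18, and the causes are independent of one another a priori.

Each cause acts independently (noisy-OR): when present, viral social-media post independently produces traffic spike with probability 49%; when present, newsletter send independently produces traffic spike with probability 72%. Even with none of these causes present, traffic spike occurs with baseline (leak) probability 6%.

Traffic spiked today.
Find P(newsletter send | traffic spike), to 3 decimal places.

Under noisy-OR, P(traffic spike | causes) = 1 − (1−0.06)·∏(1−qᵢ) over the active causes.
Sum P(traffic spike|·) weighted by the priors over the 4 (viral social-media post, newsletter send) configurations:
  P(traffic spike) = 0.06·0.75·0.82 + 0.7368·0.75·0.18 + 0.5206·0.25·0.82 + 0.865768·0.25·0.18
        = 0.036900 + 0.099468 + 0.106723 + 0.038960 = 0.282051
Configurations with newsletter send contribute 0.138428, so
  P(newsletter send | traffic spike) = 0.138428 / 0.282051 ≈ 0.491

P(newsletter send | traffic spike) ≈ 0.491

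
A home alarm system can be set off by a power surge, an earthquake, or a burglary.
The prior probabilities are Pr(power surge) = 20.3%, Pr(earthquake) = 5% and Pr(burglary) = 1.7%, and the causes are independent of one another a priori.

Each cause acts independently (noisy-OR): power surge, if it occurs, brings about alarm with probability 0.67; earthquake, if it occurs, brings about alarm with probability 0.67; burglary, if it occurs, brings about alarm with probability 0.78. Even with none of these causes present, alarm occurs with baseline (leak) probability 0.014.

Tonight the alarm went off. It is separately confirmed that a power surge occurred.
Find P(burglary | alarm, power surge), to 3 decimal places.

Under noisy-OR, P(alarm | causes) = 1 − (1−0.014)·∏(1−qᵢ) over the active causes.
By total probability over the 4 (earthquake, burglary) configurations:
  P(alarm | power surge) = 0.67462*0.95*0.983 + 0.928416*0.95*0.017 + 0.892625*0.05*0.983 + 0.976377*0.05*0.017
        = 0.629994 + 0.014994 + 0.043873 + 0.000830 = 0.689691
Keeping only the burglary-present terms gives 0.015824, so
  P(burglary | alarm, power surge) = 0.015824 / 0.689691 ≈ 0.023

P(burglary | alarm, power surge) ≈ 0.023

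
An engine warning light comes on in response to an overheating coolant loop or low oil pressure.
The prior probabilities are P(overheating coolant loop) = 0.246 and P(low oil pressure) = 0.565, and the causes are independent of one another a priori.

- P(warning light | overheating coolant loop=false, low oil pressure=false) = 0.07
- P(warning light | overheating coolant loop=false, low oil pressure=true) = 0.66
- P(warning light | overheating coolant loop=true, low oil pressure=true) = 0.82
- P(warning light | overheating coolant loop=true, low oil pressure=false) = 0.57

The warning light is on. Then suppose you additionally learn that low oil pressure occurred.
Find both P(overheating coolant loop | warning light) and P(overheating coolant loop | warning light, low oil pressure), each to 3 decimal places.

P(overheating coolant loop | warning light) ≈ 0.365; P(overheating coolant loop | warning light, low oil pressure) ≈ 0.288

By total probability over the 4 (overheating coolant loop, low oil pressure) configurations:
  P(warning light) = 0.07×0.754×0.435 + 0.66×0.754×0.565 + 0.57×0.246×0.435 + 0.82×0.246×0.565
        = 0.022959 + 0.281167 + 0.060996 + 0.113972 = 0.479094
Keeping only the overheating coolant loop-present terms gives 0.174968, so
  P(overheating coolant loop | warning light) = 0.174968 / 0.479094 ≈ 0.365

Now condition on the additional information:
P(warning light | low oil pressure) = 0.66·0.754 + 0.82·0.246 = 0.497640 + 0.201720 = 0.699360
Restricting to configurations with overheating coolant loop present: 0.82·0.246 = 0.201720.
Hence the posterior is 0.201720/0.699360 ≈ 0.288.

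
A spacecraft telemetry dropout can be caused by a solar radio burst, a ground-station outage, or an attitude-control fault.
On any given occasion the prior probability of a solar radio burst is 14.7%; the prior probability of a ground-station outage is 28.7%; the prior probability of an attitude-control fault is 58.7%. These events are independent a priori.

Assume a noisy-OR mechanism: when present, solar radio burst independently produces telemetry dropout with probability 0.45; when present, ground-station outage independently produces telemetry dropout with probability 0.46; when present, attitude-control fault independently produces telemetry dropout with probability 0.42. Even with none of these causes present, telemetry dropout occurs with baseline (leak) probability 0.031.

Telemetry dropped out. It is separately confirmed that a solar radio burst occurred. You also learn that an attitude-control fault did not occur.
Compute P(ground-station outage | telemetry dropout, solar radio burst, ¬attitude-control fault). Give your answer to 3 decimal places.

Under noisy-OR, P(telemetry dropout | causes) = 1 − (1−0.031)·∏(1−qᵢ) over the active causes.
Sum P(telemetry dropout|·) weighted by the priors over both values of ground-station outage:
  P(telemetry dropout | solar radio burst, ¬attitude-control fault) = 0.46705*0.713 + 0.712207*0.287
        = 0.333007 + 0.204403 = 0.537410
Configurations with ground-station outage contribute 0.204403, so
  P(ground-station outage | telemetry dropout, solar radio burst, ¬attitude-control fault) = 0.204403 / 0.537410 ≈ 0.380

P(ground-station outage | telemetry dropout, solar radio burst, ¬attitude-control fault) ≈ 0.380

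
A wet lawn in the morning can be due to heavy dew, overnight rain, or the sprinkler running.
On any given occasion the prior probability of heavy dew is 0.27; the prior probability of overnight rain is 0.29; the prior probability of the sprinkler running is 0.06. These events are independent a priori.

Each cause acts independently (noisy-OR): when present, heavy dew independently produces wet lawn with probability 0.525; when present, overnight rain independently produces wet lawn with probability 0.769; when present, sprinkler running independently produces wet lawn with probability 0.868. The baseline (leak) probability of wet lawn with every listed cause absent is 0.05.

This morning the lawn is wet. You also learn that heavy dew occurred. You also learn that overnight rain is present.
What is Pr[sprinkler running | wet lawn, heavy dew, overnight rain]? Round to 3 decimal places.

Under noisy-OR, P(wet lawn | causes) = 1 − (1−0.05)·∏(1−qᵢ) over the active causes.
Weight on sprinkler running=true, given the evidence: 0.98624×0.06 = 0.059174
Denominator P(wet lawn | heavy dew, overnight rain): 0.895761×0.94 + 0.98624×0.06 = 0.901189
Posterior = 0.059174 / 0.901189 ≈ 0.066

Pr[sprinkler running | wet lawn, heavy dew, overnight rain] ≈ 0.066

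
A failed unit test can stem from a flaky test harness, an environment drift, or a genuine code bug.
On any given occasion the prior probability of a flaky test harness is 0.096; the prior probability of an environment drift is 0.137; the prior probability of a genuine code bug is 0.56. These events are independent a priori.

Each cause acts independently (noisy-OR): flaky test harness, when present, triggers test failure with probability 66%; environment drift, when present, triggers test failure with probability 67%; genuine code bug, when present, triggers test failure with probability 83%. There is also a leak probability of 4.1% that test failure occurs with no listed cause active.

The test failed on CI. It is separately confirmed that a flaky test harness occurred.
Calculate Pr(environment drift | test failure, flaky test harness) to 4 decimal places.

Pr(environment drift | test failure, flaky test harness) ≈ 0.1534

Under noisy-OR, P(test failure | causes) = 1 − (1−0.041)·∏(1−qᵢ) over the active causes.
P(test failure | flaky test harness) = 0.67394·0.863·0.44 + 0.94457·0.863·0.56 + 0.8924·0.137·0.44 + 0.981708·0.137·0.56 = 0.255908 + 0.456492 + 0.053794 + 0.075317 = 0.841511
The environment drift-present share is 0.053794 + 0.075317 = 0.129111.
P(environment drift | test failure, flaky test harness) = 0.129111 / 0.841511 ≈ 0.1534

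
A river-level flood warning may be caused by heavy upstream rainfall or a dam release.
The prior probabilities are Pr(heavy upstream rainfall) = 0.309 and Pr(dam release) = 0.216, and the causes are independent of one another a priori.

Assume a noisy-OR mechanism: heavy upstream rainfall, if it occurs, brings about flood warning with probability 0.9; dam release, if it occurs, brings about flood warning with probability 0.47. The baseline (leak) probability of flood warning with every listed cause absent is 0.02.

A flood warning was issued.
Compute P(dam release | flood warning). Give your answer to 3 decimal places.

P(dam release | flood warning) ≈ 0.371

Under noisy-OR, P(flood warning | causes) = 1 − (1−0.02)·∏(1−qᵢ) over the active causes.
Weight on dam release=true, given the evidence: 0.071732 + 0.063277 = 0.135009
The normalizing constant is 0.02×0.691×0.784 + 0.4806×0.691×0.216 + 0.902×0.309×0.784 + 0.94806×0.309×0.216 = 0.364359
P(dam release | flood warning) = 0.135009/0.364359 ≈ 0.371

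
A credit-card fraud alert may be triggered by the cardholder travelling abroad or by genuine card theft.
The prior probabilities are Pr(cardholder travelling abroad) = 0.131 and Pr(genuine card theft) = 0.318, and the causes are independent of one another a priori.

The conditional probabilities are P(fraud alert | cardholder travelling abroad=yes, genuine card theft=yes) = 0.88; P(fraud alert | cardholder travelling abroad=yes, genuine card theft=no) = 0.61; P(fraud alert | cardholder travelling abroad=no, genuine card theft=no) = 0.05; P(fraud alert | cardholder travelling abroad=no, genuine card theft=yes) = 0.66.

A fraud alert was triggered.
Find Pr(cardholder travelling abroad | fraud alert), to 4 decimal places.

Numerator (weight on configurations with cardholder travelling abroad): 0.054499 + 0.036659 = 0.091158
Normalizer over all consistent configurations: 0.05×0.869×0.682 + 0.66×0.869×0.318 + 0.61×0.131×0.682 + 0.88×0.131×0.318 = 0.303177
P(cardholder travelling abroad | fraud alert) = 0.091158/0.303177 ≈ 0.3007

Pr(cardholder travelling abroad | fraud alert) ≈ 0.3007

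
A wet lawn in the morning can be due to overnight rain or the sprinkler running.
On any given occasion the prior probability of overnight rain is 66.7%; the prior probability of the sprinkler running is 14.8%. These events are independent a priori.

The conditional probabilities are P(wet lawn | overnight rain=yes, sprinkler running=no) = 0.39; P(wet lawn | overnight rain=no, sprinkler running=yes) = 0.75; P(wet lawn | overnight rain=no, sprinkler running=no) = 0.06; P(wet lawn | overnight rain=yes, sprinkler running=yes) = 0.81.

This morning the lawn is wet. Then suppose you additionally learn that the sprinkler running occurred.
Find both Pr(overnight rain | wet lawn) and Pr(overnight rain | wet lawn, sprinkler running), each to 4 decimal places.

P(wet lawn) = 0.06·0.333·0.852 + 0.75·0.333·0.148 + 0.39·0.667·0.852 + 0.81·0.667·0.148 = 0.017023 + 0.036963 + 0.221631 + 0.079960 = 0.355577
The overnight rain-present share is 0.221631 + 0.079960 = 0.301591.
Hence the posterior is 0.301591/0.355577 ≈ 0.8482.

Now condition on the additional information:
Weight on overnight rain=true, given the evidence: 0.81·0.667 = 0.540270
Denominator P(wet lawn | sprinkler running): 0.75·0.333 + 0.81·0.667 = 0.790020
Posterior = 0.540270 / 0.790020 ≈ 0.6839
— sprinkler running explains away the evidence for overnight rain.

Pr(overnight rain | wet lawn) ≈ 0.8482; Pr(overnight rain | wet lawn, sprinkler running) ≈ 0.6839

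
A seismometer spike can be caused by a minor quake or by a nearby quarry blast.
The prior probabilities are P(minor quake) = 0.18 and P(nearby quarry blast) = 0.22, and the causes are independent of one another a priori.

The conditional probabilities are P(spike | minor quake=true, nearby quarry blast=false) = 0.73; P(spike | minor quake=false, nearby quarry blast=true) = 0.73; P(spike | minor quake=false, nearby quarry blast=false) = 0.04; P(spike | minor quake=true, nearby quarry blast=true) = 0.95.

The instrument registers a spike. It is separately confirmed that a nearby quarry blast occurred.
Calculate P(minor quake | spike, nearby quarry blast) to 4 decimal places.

P(minor quake | spike, nearby quarry blast) ≈ 0.2222

P(spike | nearby quarry blast) = 0.73·0.82 + 0.95·0.18 = 0.598600 + 0.171000 = 0.769600
The minor quake-present share is 0.95·0.18 = 0.171000.
P(minor quake | spike, nearby quarry blast) = 0.171000 / 0.769600 ≈ 0.2222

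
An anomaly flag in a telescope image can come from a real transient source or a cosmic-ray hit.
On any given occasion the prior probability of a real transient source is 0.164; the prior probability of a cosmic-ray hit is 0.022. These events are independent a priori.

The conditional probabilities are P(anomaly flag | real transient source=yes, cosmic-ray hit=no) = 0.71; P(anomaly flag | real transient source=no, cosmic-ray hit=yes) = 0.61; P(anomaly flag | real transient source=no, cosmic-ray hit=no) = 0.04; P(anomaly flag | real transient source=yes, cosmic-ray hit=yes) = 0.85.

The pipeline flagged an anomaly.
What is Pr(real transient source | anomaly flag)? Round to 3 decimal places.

P(anomaly flag) = 0.04·0.836·0.978 + 0.61·0.836·0.022 + 0.71·0.164·0.978 + 0.85·0.164·0.022 = 0.032704 + 0.011219 + 0.113878 + 0.003067 = 0.160868
The real transient source-present share is 0.113878 + 0.003067 = 0.116945.
P(real transient source | anomaly flag) = 0.116945 / 0.160868 ≈ 0.727

Pr(real transient source | anomaly flag) ≈ 0.727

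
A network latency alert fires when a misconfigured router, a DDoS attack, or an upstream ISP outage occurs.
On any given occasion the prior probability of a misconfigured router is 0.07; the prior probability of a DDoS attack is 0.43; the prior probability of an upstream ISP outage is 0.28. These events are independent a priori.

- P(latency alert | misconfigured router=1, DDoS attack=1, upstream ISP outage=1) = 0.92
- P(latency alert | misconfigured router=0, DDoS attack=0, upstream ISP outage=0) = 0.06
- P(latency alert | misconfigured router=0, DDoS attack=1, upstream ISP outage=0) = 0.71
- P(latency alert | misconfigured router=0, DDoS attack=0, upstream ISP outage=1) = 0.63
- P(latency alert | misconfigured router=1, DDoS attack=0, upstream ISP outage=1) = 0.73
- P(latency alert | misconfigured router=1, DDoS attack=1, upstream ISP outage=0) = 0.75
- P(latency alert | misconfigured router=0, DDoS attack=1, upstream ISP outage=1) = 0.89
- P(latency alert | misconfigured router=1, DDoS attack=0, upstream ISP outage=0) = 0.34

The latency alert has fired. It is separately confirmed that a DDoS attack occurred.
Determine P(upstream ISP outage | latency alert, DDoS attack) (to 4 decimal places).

P(latency alert | DDoS attack) = 0.71×0.93×0.72 + 0.89×0.93×0.28 + 0.75×0.07×0.72 + 0.92×0.07×0.28 = 0.475416 + 0.231756 + 0.037800 + 0.018032 = 0.763004
Restricting to configurations with upstream ISP outage present: 0.231756 + 0.018032 = 0.249788.
Hence the posterior is 0.249788/0.763004 ≈ 0.3274.

P(upstream ISP outage | latency alert, DDoS attack) ≈ 0.3274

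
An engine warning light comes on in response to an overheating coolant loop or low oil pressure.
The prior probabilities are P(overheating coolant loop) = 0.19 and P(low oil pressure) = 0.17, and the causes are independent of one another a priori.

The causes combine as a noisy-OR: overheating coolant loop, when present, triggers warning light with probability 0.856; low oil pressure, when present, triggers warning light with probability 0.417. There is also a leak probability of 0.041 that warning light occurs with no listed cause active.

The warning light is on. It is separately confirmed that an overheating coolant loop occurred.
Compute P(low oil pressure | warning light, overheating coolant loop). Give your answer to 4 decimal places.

P(low oil pressure | warning light, overheating coolant loop) ≈ 0.1793

Under noisy-OR, P(warning light | causes) = 1 − (1−0.041)·∏(1−qᵢ) over the active causes.
P(warning light | overheating coolant loop) = 0.861904·0.83 + 0.91949·0.17 = 0.715380 + 0.156313 = 0.871693
Restricting to configurations with low oil pressure present: 0.91949·0.17 = 0.156313.
Hence the posterior is 0.156313/0.871693 ≈ 0.1793.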